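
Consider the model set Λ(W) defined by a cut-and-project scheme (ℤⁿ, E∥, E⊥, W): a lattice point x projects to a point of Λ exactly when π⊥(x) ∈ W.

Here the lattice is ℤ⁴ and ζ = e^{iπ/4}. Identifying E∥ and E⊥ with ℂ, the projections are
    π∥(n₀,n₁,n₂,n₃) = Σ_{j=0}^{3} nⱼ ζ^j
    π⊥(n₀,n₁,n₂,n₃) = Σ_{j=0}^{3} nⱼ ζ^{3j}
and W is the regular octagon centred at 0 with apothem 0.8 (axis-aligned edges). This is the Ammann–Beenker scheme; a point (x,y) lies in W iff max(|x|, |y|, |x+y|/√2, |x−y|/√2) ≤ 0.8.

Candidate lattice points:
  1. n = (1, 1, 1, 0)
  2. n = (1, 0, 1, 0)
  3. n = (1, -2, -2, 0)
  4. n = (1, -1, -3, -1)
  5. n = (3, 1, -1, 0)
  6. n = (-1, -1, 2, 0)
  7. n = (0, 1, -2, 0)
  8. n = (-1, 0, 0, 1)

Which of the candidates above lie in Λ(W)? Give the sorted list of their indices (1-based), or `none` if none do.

1, 8

Internal map: ζ^{3j} for j=0..3 gives (1,0), (−√2/2,√2/2), (0,−1), (√2/2,√2/2).
#1 (1, 1, 1, 0): internal (0.2929, -0.2929); octagon support 0.4142 vs apothem 0.8 → ∈ W
#2 (1, 0, 1, 0): internal (1.0000, -1.0000); octagon support 1.4142 vs apothem 0.8 → ∉ W
#3 (1, -2, -2, 0): internal (2.4142, 0.5858); octagon support 2.4142 vs apothem 0.8 → ∉ W
#4 (1, -1, -3, -1): internal (1.0000, 1.5858); octagon support 1.8284 vs apothem 0.8 → ∉ W
#5 (3, 1, -1, 0): internal (2.2929, 1.7071); octagon support 2.8284 vs apothem 0.8 → ∉ W
#6 (-1, -1, 2, 0): internal (-0.2929, -2.7071); octagon support 2.7071 vs apothem 0.8 → ∉ W
#7 (0, 1, -2, 0): internal (-0.7071, 2.7071); octagon support 2.7071 vs apothem 0.8 → ∉ W
#8 (-1, 0, 0, 1): internal (-0.2929, 0.7071); octagon support 0.7071 vs apothem 0.8 → ∈ W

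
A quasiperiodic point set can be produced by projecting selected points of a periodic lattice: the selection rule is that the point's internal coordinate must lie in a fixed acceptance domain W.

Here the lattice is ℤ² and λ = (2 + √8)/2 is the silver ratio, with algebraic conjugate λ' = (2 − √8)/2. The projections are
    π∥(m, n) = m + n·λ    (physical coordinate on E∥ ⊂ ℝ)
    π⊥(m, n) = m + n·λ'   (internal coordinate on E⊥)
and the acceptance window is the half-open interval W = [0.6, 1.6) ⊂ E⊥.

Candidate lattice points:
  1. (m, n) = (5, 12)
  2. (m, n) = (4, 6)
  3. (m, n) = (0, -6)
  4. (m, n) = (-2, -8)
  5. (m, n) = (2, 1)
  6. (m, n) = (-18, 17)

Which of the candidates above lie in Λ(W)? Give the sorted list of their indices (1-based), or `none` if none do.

Numerically λ ≈ 2.41421 and λ' = −1/λ ≈ -0.41421.
candidate 1: (m,n)=(5,12) → π∥ = 5+12·λ ≈ 33.97056, π⊥ = 5+12·λ' ≈ 0.02944 ∉ [0.6, 1.6) ⇒ out
candidate 2: (m,n)=(4,6) → π∥ = 4+6·λ ≈ 18.48528, π⊥ = 4+6·λ' ≈ 1.51472 ∈ [0.6, 1.6) ⇒ IN Λ
candidate 3: (m,n)=(0,-6) → π∥ = 0-6·λ ≈ -14.48528, π⊥ = 0-6·λ' ≈ 2.48528 ∉ [0.6, 1.6) ⇒ out
candidate 4: (m,n)=(-2,-8) → π∥ = -2-8·λ ≈ -21.31371, π⊥ = -2-8·λ' ≈ 1.31371 ∈ [0.6, 1.6) ⇒ IN Λ
candidate 5: (m,n)=(2,1) → π∥ = 2+1·λ ≈ 4.41421, π⊥ = 2+1·λ' ≈ 1.58579 ∈ [0.6, 1.6) ⇒ IN Λ
candidate 6: (m,n)=(-18,17) → π∥ = -18+17·λ ≈ 23.04163, π⊥ = -18+17·λ' ≈ -25.04163 ∉ [0.6, 1.6) ⇒ out

2, 4, 5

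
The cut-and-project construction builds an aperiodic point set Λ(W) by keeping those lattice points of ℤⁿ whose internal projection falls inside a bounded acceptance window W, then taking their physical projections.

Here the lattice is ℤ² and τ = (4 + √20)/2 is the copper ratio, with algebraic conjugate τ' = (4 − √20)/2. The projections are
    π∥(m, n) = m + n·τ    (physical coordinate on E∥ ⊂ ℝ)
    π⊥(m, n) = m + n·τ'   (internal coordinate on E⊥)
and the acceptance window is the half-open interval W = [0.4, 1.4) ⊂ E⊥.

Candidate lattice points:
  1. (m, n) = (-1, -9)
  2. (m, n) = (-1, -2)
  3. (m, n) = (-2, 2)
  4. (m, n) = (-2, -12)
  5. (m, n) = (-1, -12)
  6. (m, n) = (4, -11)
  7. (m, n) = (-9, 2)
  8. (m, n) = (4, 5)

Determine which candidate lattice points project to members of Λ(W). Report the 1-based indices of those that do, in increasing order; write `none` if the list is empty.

τ' = (4−√20)/2 ≈ -0.23607.
#1 (-1,-9): internal coord -1 + (-9)·τ' = +1.12461; +1.12461 ∈ [0.4, 1.4) → IN Λ
#2 (-1,-2): internal coord -1 + (-2)·τ' = -0.52786; -0.52786 ∉ [0.4, 1.4) → out
#3 (-2,2): internal coord -2 + (2)·τ' = -2.47214; -2.47214 ∉ [0.4, 1.4) → out
#4 (-2,-12): internal coord -2 + (-12)·τ' = +0.83282; +0.83282 ∈ [0.4, 1.4) → IN Λ
#5 (-1,-12): internal coord -1 + (-12)·τ' = +1.83282; +1.83282 ∉ [0.4, 1.4) → out
#6 (4,-11): internal coord 4 + (-11)·τ' = +6.59675; +6.59675 ∉ [0.4, 1.4) → out
#7 (-9,2): internal coord -9 + (2)·τ' = -9.47214; -9.47214 ∉ [0.4, 1.4) → out
#8 (4,5): internal coord 4 + (5)·τ' = +2.81966; +2.81966 ∉ [0.4, 1.4) → out

1, 4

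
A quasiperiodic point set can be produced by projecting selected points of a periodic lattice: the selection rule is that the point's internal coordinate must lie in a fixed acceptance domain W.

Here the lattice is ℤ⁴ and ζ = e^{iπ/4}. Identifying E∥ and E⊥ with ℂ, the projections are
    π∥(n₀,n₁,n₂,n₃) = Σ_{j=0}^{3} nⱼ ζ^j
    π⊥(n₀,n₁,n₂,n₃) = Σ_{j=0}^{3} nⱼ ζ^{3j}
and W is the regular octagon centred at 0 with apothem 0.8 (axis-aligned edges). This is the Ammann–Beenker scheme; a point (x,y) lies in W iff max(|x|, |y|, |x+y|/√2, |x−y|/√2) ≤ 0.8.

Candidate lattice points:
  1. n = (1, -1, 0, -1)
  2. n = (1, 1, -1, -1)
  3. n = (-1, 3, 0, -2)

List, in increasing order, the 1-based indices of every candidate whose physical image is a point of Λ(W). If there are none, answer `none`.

none

Internal map: ζ^{3j} for j=0..3 gives (1,0), (−√2/2,√2/2), (0,−1), (√2/2,√2/2).
candidate 1: n = (1, -1, 0, -1) → π⊥ ≈ (+1.0000, -1.4142); max(|x|,|y|,|x±y|/√2) = 1.7071 > 0.8 ⇒ ∉ W
candidate 2: n = (1, 1, -1, -1) → π⊥ ≈ (-0.4142, +1.0000); max(|x|,|y|,|x±y|/√2) = 1.0000 > 0.8 ⇒ ∉ W
candidate 3: n = (-1, 3, 0, -2) → π⊥ ≈ (-4.5355, +0.7071); max(|x|,|y|,|x±y|/√2) = 4.5355 > 0.8 ⇒ ∉ W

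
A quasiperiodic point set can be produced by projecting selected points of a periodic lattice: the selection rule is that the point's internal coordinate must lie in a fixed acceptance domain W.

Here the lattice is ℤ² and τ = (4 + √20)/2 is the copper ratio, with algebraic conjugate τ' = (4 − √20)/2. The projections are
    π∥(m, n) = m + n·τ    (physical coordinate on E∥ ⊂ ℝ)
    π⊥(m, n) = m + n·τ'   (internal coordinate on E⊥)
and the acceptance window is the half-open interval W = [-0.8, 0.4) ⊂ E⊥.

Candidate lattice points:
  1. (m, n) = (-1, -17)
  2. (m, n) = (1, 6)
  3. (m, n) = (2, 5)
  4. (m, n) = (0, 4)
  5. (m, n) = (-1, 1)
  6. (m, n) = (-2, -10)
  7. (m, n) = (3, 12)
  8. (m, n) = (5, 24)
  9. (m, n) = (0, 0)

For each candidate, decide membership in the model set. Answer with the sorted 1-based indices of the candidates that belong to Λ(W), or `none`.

2, 6, 7, 8, 9

Numerically τ ≈ 4.2361 and τ' = −1/τ ≈ -0.2361.
#1 (-1,-17): internal coord -1 + (-17)·τ' = +3.0132; +3.0132 ∉ [-0.8, 0.4) → out
#2 (1,6): internal coord 1 + (6)·τ' = -0.4164; -0.4164 ∈ [-0.8, 0.4) → IN Λ
#3 (2,5): internal coord 2 + (5)·τ' = +0.8197; +0.8197 ∉ [-0.8, 0.4) → out
#4 (0,4): internal coord 0 + (4)·τ' = -0.9443; -0.9443 ∉ [-0.8, 0.4) → out
#5 (-1,1): internal coord -1 + (1)·τ' = -1.2361; -1.2361 ∉ [-0.8, 0.4) → out
#6 (-2,-10): internal coord -2 + (-10)·τ' = +0.3607; +0.3607 ∈ [-0.8, 0.4) → IN Λ
#7 (3,12): internal coord 3 + (12)·τ' = +0.1672; +0.1672 ∈ [-0.8, 0.4) → IN Λ
#8 (5,24): internal coord 5 + (24)·τ' = -0.6656; -0.6656 ∈ [-0.8, 0.4) → IN Λ
#9 (0,0): internal coord 0 + (0)·τ' = +0.0000; +0.0000 ∈ [-0.8, 0.4) → IN Λ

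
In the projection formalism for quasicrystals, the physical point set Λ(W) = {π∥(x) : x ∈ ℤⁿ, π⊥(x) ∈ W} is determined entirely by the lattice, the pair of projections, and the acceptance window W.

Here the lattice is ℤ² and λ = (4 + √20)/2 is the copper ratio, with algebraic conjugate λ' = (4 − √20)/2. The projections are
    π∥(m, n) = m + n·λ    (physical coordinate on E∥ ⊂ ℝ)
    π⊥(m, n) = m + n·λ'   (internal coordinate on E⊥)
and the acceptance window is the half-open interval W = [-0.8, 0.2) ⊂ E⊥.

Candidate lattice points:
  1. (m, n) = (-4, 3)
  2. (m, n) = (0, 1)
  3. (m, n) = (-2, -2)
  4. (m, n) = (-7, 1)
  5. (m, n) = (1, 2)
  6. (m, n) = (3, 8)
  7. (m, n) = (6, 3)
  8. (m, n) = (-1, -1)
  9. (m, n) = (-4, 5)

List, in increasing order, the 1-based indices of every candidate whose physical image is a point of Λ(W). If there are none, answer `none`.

2, 8

Numerically λ ≈ 4.2361 and λ' = −1/λ ≈ -0.2361.
candidate 1: (m,n)=(-4,3) → π∥ = -4+3·λ ≈ 8.7082, π⊥ = -4+3·λ' ≈ -4.7082 ∉ [-0.8, 0.2) ⇒ out
candidate 2: (m,n)=(0,1) → π∥ = 0+1·λ ≈ 4.2361, π⊥ = 0+1·λ' ≈ -0.2361 ∈ [-0.8, 0.2) ⇒ IN Λ
candidate 3: (m,n)=(-2,-2) → π∥ = -2-2·λ ≈ -10.4721, π⊥ = -2-2·λ' ≈ -1.5279 ∉ [-0.8, 0.2) ⇒ out
candidate 4: (m,n)=(-7,1) → π∥ = -7+1·λ ≈ -2.7639, π⊥ = -7+1·λ' ≈ -7.2361 ∉ [-0.8, 0.2) ⇒ out
candidate 5: (m,n)=(1,2) → π∥ = 1+2·λ ≈ 9.4721, π⊥ = 1+2·λ' ≈ 0.5279 ∉ [-0.8, 0.2) ⇒ out
candidate 6: (m,n)=(3,8) → π∥ = 3+8·λ ≈ 36.8885, π⊥ = 3+8·λ' ≈ 1.1115 ∉ [-0.8, 0.2) ⇒ out
candidate 7: (m,n)=(6,3) → π∥ = 6+3·λ ≈ 18.7082, π⊥ = 6+3·λ' ≈ 5.2918 ∉ [-0.8, 0.2) ⇒ out
candidate 8: (m,n)=(-1,-1) → π∥ = -1-1·λ ≈ -5.2361, π⊥ = -1-1·λ' ≈ -0.7639 ∈ [-0.8, 0.2) ⇒ IN Λ
candidate 9: (m,n)=(-4,5) → π∥ = -4+5·λ ≈ 17.1803, π⊥ = -4+5·λ' ≈ -5.1803 ∉ [-0.8, 0.2) ⇒ out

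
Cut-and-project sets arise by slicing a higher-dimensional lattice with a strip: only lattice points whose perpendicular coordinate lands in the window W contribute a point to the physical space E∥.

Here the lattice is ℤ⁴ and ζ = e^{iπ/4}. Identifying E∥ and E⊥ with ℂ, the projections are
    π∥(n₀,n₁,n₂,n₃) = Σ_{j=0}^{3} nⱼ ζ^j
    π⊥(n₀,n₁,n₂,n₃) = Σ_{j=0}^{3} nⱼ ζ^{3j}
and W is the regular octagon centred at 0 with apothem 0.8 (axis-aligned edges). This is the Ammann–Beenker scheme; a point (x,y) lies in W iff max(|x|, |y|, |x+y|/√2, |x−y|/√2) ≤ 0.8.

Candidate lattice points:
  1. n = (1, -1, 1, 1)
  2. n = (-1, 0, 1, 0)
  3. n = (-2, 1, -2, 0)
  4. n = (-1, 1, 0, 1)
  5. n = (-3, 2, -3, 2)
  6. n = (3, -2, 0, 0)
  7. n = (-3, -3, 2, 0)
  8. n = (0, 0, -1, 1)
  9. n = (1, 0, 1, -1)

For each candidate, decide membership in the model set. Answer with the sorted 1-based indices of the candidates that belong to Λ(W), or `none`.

With ζ = e^{iπ/4} the internal vectors are ζ^0,ζ^3,ζ^6,ζ^9.
candidate 1: n = (1, -1, 1, 1) → π⊥ ≈ (+2.41421, -1.00000); max(|x|,|y|,|x±y|/√2) = 2.41421 > 0.8 ⇒ ∉ W
candidate 2: n = (-1, 0, 1, 0) → π⊥ ≈ (-1.00000, -1.00000); max(|x|,|y|,|x±y|/√2) = 1.41421 > 0.8 ⇒ ∉ W
candidate 3: n = (-2, 1, -2, 0) → π⊥ ≈ (-2.70711, +2.70711); max(|x|,|y|,|x±y|/√2) = 3.82843 > 0.8 ⇒ ∉ W
candidate 4: n = (-1, 1, 0, 1) → π⊥ ≈ (-1.00000, +1.41421); max(|x|,|y|,|x±y|/√2) = 1.70711 > 0.8 ⇒ ∉ W
candidate 5: n = (-3, 2, -3, 2) → π⊥ ≈ (-3.00000, +5.82843); max(|x|,|y|,|x±y|/√2) = 6.24264 > 0.8 ⇒ ∉ W
candidate 6: n = (3, -2, 0, 0) → π⊥ ≈ (+4.41421, -1.41421); max(|x|,|y|,|x±y|/√2) = 4.41421 > 0.8 ⇒ ∉ W
candidate 7: n = (-3, -3, 2, 0) → π⊥ ≈ (-0.87868, -4.12132); max(|x|,|y|,|x±y|/√2) = 4.12132 > 0.8 ⇒ ∉ W
candidate 8: n = (0, 0, -1, 1) → π⊥ ≈ (+0.70711, +1.70711); max(|x|,|y|,|x±y|/√2) = 1.70711 > 0.8 ⇒ ∉ W
candidate 9: n = (1, 0, 1, -1) → π⊥ ≈ (+0.29289, -1.70711); max(|x|,|y|,|x±y|/√2) = 1.70711 > 0.8 ⇒ ∉ W

none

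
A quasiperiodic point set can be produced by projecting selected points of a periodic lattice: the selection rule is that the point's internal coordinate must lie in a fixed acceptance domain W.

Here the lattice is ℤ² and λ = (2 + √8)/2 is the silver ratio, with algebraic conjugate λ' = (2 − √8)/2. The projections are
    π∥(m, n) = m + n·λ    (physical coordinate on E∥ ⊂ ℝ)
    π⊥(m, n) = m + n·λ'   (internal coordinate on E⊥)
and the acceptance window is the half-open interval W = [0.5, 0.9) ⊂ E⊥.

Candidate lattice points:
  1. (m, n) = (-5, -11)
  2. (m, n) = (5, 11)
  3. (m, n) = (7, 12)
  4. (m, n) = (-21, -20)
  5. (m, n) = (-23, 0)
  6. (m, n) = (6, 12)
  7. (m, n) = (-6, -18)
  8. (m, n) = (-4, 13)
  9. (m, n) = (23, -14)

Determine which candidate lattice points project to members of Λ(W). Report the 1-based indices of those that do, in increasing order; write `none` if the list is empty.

λ' = (2−√8)/2 ≈ -0.4142.
[1] lift (-5,-11): star map gives -0.4437; window check 0.5 ≤ -0.4437 < 0.9 is false → out
[2] lift (5,11): star map gives 0.4437; window check 0.5 ≤ 0.4437 < 0.9 is false → out
[3] lift (7,12): star map gives 2.0294; window check 0.5 ≤ 2.0294 < 0.9 is false → out
[4] lift (-21,-20): star map gives -12.7157; window check 0.5 ≤ -12.7157 < 0.9 is false → out
[5] lift (-23,0): star map gives -23.0000; window check 0.5 ≤ -23.0000 < 0.9 is false → out
[6] lift (6,12): star map gives 1.0294; window check 0.5 ≤ 1.0294 < 0.9 is false → out
[7] lift (-6,-18): star map gives 1.4558; window check 0.5 ≤ 1.4558 < 0.9 is false → out
[8] lift (-4,13): star map gives -9.3848; window check 0.5 ≤ -9.3848 < 0.9 is false → out
[9] lift (23,-14): star map gives 28.7990; window check 0.5 ≤ 28.7990 < 0.9 is false → out

none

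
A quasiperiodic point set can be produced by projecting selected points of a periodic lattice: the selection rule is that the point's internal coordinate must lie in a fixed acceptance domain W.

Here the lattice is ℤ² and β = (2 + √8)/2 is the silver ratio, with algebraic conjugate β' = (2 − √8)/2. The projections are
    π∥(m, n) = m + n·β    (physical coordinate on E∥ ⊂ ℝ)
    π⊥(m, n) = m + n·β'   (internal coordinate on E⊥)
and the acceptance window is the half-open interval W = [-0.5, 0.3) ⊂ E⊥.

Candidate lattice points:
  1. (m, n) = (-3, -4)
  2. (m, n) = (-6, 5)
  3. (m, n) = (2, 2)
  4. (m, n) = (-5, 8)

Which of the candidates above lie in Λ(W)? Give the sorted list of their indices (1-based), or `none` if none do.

none

Compute β' = (2−√8)/2 = -0.414214, so π⊥(m,n) = m -0.414214·n.
#1 (-3,-4): internal coord -3 + (-4)·β' = -1.343146; -1.343146 ∉ [-0.5, 0.3) → out
#2 (-6,5): internal coord -6 + (5)·β' = -8.071068; -8.071068 ∉ [-0.5, 0.3) → out
#3 (2,2): internal coord 2 + (2)·β' = +1.171573; +1.171573 ∉ [-0.5, 0.3) → out
#4 (-5,8): internal coord -5 + (8)·β' = -8.313708; -8.313708 ∉ [-0.5, 0.3) → out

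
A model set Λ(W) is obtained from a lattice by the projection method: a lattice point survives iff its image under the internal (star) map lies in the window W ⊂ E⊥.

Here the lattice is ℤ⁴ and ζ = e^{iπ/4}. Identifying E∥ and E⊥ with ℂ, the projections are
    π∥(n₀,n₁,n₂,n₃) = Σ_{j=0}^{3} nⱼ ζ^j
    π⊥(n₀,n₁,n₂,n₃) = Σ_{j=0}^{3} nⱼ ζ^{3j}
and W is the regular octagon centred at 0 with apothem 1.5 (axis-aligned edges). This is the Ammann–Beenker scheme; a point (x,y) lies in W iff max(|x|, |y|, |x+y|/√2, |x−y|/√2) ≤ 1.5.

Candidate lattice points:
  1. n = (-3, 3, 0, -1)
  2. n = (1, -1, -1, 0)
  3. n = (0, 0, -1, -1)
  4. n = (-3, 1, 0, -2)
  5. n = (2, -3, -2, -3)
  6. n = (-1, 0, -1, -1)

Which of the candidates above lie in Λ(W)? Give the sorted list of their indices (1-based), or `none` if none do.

With ζ = e^{iπ/4} the internal vectors are ζ^0,ζ^3,ζ^6,ζ^9.
#1 (-3, 3, 0, -1): internal (-5.828427, 1.414214); octagon support 5.828427 vs apothem 1.5 → ∉ W
#2 (1, -1, -1, 0): internal (1.707107, 0.292893); octagon support 1.707107 vs apothem 1.5 → ∉ W
#3 (0, 0, -1, -1): internal (-0.707107, 0.292893); octagon support 0.707107 vs apothem 1.5 → ∈ W
#4 (-3, 1, 0, -2): internal (-5.121320, -0.707107); octagon support 5.121320 vs apothem 1.5 → ∉ W
#5 (2, -3, -2, -3): internal (2.000000, -2.242641); octagon support 3.000000 vs apothem 1.5 → ∉ W
#6 (-1, 0, -1, -1): internal (-1.707107, 0.292893); octagon support 1.707107 vs apothem 1.5 → ∉ W

3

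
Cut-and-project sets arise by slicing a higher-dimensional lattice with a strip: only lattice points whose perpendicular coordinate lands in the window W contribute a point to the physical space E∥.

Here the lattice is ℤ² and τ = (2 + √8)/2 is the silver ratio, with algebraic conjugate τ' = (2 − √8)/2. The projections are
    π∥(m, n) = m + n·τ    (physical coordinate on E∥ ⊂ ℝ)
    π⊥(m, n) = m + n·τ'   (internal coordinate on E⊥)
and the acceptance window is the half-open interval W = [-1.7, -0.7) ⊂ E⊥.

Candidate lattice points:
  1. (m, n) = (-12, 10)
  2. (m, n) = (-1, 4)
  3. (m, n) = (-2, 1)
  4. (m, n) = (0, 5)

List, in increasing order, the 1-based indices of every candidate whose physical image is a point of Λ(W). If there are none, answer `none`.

Compute τ' = (2−√8)/2 = -0.41421, so π⊥(m,n) = m -0.41421·n.
candidate 1: (m,n)=(-12,10) → π∥ = -12+10·τ ≈ 12.14214, π⊥ = -12+10·τ' ≈ -16.14214 ∉ [-1.7, -0.7) ⇒ out
candidate 2: (m,n)=(-1,4) → π∥ = -1+4·τ ≈ 8.65685, π⊥ = -1+4·τ' ≈ -2.65685 ∉ [-1.7, -0.7) ⇒ out
candidate 3: (m,n)=(-2,1) → π∥ = -2+1·τ ≈ 0.41421, π⊥ = -2+1·τ' ≈ -2.41421 ∉ [-1.7, -0.7) ⇒ out
candidate 4: (m,n)=(0,5) → π∥ = 0+5·τ ≈ 12.07107, π⊥ = 0+5·τ' ≈ -2.07107 ∉ [-1.7, -0.7) ⇒ out

none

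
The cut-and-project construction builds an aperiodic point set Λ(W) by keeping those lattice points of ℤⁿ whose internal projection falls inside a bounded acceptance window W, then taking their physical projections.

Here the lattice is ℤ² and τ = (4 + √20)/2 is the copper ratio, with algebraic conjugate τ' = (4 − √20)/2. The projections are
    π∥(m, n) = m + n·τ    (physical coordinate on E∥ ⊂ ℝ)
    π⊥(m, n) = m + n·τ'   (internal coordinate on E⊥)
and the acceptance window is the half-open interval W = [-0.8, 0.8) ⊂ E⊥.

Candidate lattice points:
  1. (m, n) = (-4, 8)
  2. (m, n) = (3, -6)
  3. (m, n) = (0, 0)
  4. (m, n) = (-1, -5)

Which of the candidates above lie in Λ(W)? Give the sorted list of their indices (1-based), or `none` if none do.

τ' = (4−√20)/2 ≈ -0.236068.
#1 (-4,8): internal coord -4 + (8)·τ' = -5.888544; -5.888544 ∉ [-0.8, 0.8) → out
#2 (3,-6): internal coord 3 + (-6)·τ' = +4.416408; +4.416408 ∉ [-0.8, 0.8) → out
#3 (0,0): internal coord 0 + (0)·τ' = +0.000000; +0.000000 ∈ [-0.8, 0.8) → IN Λ
#4 (-1,-5): internal coord -1 + (-5)·τ' = +0.180340; +0.180340 ∈ [-0.8, 0.8) → IN Λ

3, 4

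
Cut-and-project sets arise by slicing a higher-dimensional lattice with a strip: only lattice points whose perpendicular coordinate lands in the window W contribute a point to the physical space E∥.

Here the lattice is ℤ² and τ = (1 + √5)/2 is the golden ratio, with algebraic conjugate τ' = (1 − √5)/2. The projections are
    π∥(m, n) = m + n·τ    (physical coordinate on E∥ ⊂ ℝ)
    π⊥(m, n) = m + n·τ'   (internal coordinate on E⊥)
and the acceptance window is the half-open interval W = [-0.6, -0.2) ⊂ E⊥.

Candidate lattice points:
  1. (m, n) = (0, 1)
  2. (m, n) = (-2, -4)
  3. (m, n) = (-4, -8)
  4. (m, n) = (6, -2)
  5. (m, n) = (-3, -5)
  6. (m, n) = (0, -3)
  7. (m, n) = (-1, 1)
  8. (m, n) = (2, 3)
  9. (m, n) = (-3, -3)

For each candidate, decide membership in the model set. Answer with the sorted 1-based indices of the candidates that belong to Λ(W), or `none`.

none

Compute τ' = (1−√5)/2 = -0.6180, so π⊥(m,n) = m -0.6180·n.
[1] lift (0,1): star map gives -0.6180; window check -0.6 ≤ -0.6180 < -0.2 is false → out
[2] lift (-2,-4): star map gives 0.4721; window check -0.6 ≤ 0.4721 < -0.2 is false → out
[3] lift (-4,-8): star map gives 0.9443; window check -0.6 ≤ 0.9443 < -0.2 is false → out
[4] lift (6,-2): star map gives 7.2361; window check -0.6 ≤ 7.2361 < -0.2 is false → out
[5] lift (-3,-5): star map gives 0.0902; window check -0.6 ≤ 0.0902 < -0.2 is false → out
[6] lift (0,-3): star map gives 1.8541; window check -0.6 ≤ 1.8541 < -0.2 is false → out
[7] lift (-1,1): star map gives -1.6180; window check -0.6 ≤ -1.6180 < -0.2 is false → out
[8] lift (2,3): star map gives 0.1459; window check -0.6 ≤ 0.1459 < -0.2 is false → out
[9] lift (-3,-3): star map gives -1.1459; window check -0.6 ≤ -1.1459 < -0.2 is false → out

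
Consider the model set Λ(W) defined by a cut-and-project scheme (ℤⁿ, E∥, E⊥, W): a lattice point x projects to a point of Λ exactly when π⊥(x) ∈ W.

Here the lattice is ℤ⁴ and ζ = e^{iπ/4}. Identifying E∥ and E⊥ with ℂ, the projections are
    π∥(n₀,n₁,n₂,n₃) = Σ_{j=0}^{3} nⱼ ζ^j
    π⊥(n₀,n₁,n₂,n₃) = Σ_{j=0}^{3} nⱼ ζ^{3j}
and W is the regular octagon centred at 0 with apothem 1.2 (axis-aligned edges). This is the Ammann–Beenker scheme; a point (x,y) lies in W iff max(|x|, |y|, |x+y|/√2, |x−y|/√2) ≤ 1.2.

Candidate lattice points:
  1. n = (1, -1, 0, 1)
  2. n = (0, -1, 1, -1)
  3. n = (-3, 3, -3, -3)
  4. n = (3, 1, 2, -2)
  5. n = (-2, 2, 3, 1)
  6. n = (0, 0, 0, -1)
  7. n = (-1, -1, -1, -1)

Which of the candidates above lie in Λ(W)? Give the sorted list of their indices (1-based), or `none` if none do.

π⊥(n) = n₀ + n₁ζ³ + n₂ζ⁶ + n₃ζ⁹ where ζ = e^{iπ/4}.
candidate 1: n = (1, -1, 0, 1) → π⊥ ≈ (+2.4142, +0.0000); max(|x|,|y|,|x±y|/√2) = 2.4142 > 1.2 ⇒ ∉ W
candidate 2: n = (0, -1, 1, -1) → π⊥ ≈ (+0.0000, -2.4142); max(|x|,|y|,|x±y|/√2) = 2.4142 > 1.2 ⇒ ∉ W
candidate 3: n = (-3, 3, -3, -3) → π⊥ ≈ (-7.2426, +3.0000); max(|x|,|y|,|x±y|/√2) = 7.2426 > 1.2 ⇒ ∉ W
candidate 4: n = (3, 1, 2, -2) → π⊥ ≈ (+0.8787, -2.7071); max(|x|,|y|,|x±y|/√2) = 2.7071 > 1.2 ⇒ ∉ W
candidate 5: n = (-2, 2, 3, 1) → π⊥ ≈ (-2.7071, -0.8787); max(|x|,|y|,|x±y|/√2) = 2.7071 > 1.2 ⇒ ∉ W
candidate 6: n = (0, 0, 0, -1) → π⊥ ≈ (-0.7071, -0.7071); max(|x|,|y|,|x±y|/√2) = 1.0000 ≤ 1.2 ⇒ ∈ W
candidate 7: n = (-1, -1, -1, -1) → π⊥ ≈ (-1.0000, -0.4142); max(|x|,|y|,|x±y|/√2) = 1.0000 ≤ 1.2 ⇒ ∈ W

6, 7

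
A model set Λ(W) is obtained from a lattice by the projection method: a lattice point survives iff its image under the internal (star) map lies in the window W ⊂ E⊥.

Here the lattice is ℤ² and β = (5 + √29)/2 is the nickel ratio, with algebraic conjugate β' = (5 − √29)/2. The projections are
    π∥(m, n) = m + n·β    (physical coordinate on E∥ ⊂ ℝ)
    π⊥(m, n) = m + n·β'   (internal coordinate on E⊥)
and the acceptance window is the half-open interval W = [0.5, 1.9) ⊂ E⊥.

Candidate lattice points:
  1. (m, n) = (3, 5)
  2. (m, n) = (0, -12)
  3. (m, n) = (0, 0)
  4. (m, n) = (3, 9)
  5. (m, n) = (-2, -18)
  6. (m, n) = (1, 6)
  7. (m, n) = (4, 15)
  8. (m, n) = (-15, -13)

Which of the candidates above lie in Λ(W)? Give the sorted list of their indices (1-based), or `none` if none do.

4, 5, 7

Compute β' = (5−√29)/2 = -0.192582, so π⊥(m,n) = m -0.192582·n.
[1] lift (3,5): star map gives 2.037088; window check 0.5 ≤ 2.037088 < 1.9 is false → out
[2] lift (0,-12): star map gives 2.310989; window check 0.5 ≤ 2.310989 < 1.9 is false → out
[3] lift (0,0): star map gives 0.000000; window check 0.5 ≤ 0.000000 < 1.9 is false → out
[4] lift (3,9): star map gives 1.266758; window check 0.5 ≤ 1.266758 < 1.9 is true → IN Λ
[5] lift (-2,-18): star map gives 1.466483; window check 0.5 ≤ 1.466483 < 1.9 is true → IN Λ
[6] lift (1,6): star map gives -0.155494; window check 0.5 ≤ -0.155494 < 1.9 is false → out
[7] lift (4,15): star map gives 1.111264; window check 0.5 ≤ 1.111264 < 1.9 is true → IN Λ
[8] lift (-15,-13): star map gives -12.496429; window check 0.5 ≤ -12.496429 < 1.9 is false → out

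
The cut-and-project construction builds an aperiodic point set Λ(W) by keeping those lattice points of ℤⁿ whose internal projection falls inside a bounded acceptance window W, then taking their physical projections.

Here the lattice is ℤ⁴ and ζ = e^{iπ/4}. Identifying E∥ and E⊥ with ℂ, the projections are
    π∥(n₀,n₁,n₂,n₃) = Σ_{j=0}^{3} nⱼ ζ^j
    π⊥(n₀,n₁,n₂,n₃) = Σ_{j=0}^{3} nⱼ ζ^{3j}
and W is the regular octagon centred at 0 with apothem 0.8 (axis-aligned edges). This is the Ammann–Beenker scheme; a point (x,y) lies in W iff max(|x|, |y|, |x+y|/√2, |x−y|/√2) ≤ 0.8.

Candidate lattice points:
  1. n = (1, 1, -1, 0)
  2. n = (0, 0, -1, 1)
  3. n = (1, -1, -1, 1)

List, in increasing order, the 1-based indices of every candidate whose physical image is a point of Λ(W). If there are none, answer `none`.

none

Internal map: ζ^{3j} for j=0..3 gives (1,0), (−√2/2,√2/2), (0,−1), (√2/2,√2/2).
#1 (1, 1, -1, 0): internal (0.2929, 1.7071); octagon support 1.7071 vs apothem 0.8 → ∉ W
#2 (0, 0, -1, 1): internal (0.7071, 1.7071); octagon support 1.7071 vs apothem 0.8 → ∉ W
#3 (1, -1, -1, 1): internal (2.4142, 1.0000); octagon support 2.4142 vs apothem 0.8 → ∉ W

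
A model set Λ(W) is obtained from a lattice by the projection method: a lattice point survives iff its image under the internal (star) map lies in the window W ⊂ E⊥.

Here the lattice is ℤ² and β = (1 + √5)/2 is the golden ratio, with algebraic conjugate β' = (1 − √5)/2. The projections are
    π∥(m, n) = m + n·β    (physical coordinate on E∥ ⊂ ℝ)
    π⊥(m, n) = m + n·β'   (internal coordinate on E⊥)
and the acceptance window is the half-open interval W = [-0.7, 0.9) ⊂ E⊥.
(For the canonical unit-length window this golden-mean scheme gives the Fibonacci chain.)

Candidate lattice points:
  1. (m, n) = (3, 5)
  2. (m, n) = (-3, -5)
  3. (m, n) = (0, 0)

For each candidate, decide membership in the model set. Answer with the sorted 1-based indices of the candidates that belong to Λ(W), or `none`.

Numerically β ≈ 1.618034 and β' = −1/β ≈ -0.618034.
#1 (3,5): internal coord 3 + (5)·β' = -0.090170; -0.090170 ∈ [-0.7, 0.9) → IN Λ
#2 (-3,-5): internal coord -3 + (-5)·β' = +0.090170; +0.090170 ∈ [-0.7, 0.9) → IN Λ
#3 (0,0): internal coord 0 + (0)·β' = +0.000000; +0.000000 ∈ [-0.7, 0.9) → IN Λ

1, 2, 3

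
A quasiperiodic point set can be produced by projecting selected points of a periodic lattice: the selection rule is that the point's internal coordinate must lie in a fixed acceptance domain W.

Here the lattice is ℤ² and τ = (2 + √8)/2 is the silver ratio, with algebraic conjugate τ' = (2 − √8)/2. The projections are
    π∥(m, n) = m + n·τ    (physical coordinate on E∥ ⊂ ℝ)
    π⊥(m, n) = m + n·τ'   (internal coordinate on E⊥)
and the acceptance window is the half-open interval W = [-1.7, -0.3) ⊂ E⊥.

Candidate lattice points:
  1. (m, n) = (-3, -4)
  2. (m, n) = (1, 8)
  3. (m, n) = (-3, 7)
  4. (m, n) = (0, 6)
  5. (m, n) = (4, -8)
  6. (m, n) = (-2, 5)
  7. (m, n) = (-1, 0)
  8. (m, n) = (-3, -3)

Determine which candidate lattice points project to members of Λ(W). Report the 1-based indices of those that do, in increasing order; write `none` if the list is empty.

1, 7

τ' = (2−√8)/2 ≈ -0.4142.
candidate 1: (m,n)=(-3,-4) → π∥ = -3-4·τ ≈ -12.6569, π⊥ = -3-4·τ' ≈ -1.3431 ∈ [-1.7, -0.3) ⇒ IN Λ
candidate 2: (m,n)=(1,8) → π∥ = 1+8·τ ≈ 20.3137, π⊥ = 1+8·τ' ≈ -2.3137 ∉ [-1.7, -0.3) ⇒ out
candidate 3: (m,n)=(-3,7) → π∥ = -3+7·τ ≈ 13.8995, π⊥ = -3+7·τ' ≈ -5.8995 ∉ [-1.7, -0.3) ⇒ out
candidate 4: (m,n)=(0,6) → π∥ = 0+6·τ ≈ 14.4853, π⊥ = 0+6·τ' ≈ -2.4853 ∉ [-1.7, -0.3) ⇒ out
candidate 5: (m,n)=(4,-8) → π∥ = 4-8·τ ≈ -15.3137, π⊥ = 4-8·τ' ≈ 7.3137 ∉ [-1.7, -0.3) ⇒ out
candidate 6: (m,n)=(-2,5) → π∥ = -2+5·τ ≈ 10.0711, π⊥ = -2+5·τ' ≈ -4.0711 ∉ [-1.7, -0.3) ⇒ out
candidate 7: (m,n)=(-1,0) → π∥ = -1+0·τ ≈ -1.0000, π⊥ = -1+0·τ' ≈ -1.0000 ∈ [-1.7, -0.3) ⇒ IN Λ
candidate 8: (m,n)=(-3,-3) → π∥ = -3-3·τ ≈ -10.2426, π⊥ = -3-3·τ' ≈ -1.7574 ∉ [-1.7, -0.3) ⇒ out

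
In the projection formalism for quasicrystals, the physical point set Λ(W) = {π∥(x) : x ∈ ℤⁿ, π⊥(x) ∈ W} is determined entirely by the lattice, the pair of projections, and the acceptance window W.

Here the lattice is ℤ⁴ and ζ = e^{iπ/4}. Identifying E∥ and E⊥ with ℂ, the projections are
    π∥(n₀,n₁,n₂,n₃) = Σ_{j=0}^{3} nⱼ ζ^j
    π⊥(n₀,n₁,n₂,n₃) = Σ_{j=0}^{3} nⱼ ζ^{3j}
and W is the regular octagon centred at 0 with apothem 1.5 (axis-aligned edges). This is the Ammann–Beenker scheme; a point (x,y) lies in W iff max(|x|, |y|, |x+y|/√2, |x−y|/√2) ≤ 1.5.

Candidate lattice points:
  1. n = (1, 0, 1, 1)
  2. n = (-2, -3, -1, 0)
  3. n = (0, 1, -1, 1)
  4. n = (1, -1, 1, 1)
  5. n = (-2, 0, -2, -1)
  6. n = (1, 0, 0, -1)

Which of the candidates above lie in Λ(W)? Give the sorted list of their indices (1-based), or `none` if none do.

Internal map: ζ^{3j} for j=0..3 gives (1,0), (−√2/2,√2/2), (0,−1), (√2/2,√2/2).
#1 (1, 0, 1, 1): internal (1.707107, -0.292893); octagon support 1.707107 vs apothem 1.5 → ∉ W
#2 (-2, -3, -1, 0): internal (0.121320, -1.121320); octagon support 1.121320 vs apothem 1.5 → ∈ W
#3 (0, 1, -1, 1): internal (0.000000, 2.414214); octagon support 2.414214 vs apothem 1.5 → ∉ W
#4 (1, -1, 1, 1): internal (2.414214, -1.000000); octagon support 2.414214 vs apothem 1.5 → ∉ W
#5 (-2, 0, -2, -1): internal (-2.707107, 1.292893); octagon support 2.828427 vs apothem 1.5 → ∉ W
#6 (1, 0, 0, -1): internal (0.292893, -0.707107); octagon support 0.707107 vs apothem 1.5 → ∈ W

2, 6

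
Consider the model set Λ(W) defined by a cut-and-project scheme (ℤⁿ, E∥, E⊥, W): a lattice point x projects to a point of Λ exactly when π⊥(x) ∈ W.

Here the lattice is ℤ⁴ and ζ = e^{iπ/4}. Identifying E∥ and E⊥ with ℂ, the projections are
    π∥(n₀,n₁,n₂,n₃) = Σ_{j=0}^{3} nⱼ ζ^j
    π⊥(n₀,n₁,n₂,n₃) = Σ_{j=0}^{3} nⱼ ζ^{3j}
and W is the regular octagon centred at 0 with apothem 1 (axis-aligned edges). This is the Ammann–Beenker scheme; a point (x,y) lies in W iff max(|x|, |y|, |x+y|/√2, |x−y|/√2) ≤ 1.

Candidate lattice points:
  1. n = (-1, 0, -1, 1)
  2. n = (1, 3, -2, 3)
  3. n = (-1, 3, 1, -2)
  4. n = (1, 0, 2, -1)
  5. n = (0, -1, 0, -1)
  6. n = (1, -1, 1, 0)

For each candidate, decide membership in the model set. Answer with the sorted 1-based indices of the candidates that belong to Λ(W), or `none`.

none

π⊥(n) = n₀ + n₁ζ³ + n₂ζ⁶ + n₃ζ⁹ where ζ = e^{iπ/4}.
#1 (-1, 0, -1, 1): internal (-0.29289, 1.70711); octagon support 1.70711 vs apothem 1 → ∉ W
#2 (1, 3, -2, 3): internal (1.00000, 6.24264); octagon support 6.24264 vs apothem 1 → ∉ W
#3 (-1, 3, 1, -2): internal (-4.53553, -0.29289); octagon support 4.53553 vs apothem 1 → ∉ W
#4 (1, 0, 2, -1): internal (0.29289, -2.70711); octagon support 2.70711 vs apothem 1 → ∉ W
#5 (0, -1, 0, -1): internal (0.00000, -1.41421); octagon support 1.41421 vs apothem 1 → ∉ W
#6 (1, -1, 1, 0): internal (1.70711, -1.70711); octagon support 2.41421 vs apothem 1 → ∉ W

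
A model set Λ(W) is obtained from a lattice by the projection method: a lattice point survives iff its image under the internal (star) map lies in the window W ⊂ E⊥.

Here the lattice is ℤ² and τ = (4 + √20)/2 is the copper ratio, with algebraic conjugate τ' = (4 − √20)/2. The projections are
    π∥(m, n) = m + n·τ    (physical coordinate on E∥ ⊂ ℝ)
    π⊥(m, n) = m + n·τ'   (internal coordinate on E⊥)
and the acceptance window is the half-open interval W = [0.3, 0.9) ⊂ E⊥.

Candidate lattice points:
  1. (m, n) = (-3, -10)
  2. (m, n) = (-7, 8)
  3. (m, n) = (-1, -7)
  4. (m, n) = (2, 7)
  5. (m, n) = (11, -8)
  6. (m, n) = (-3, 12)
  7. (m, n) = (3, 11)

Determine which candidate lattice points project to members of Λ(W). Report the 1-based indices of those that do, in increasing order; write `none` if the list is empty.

3, 4, 7

τ' = (4−√20)/2 ≈ -0.2361.
#1 (-3,-10): internal coord -3 + (-10)·τ' = -0.6393; -0.6393 ∉ [0.3, 0.9) → out
#2 (-7,8): internal coord -7 + (8)·τ' = -8.8885; -8.8885 ∉ [0.3, 0.9) → out
#3 (-1,-7): internal coord -1 + (-7)·τ' = +0.6525; +0.6525 ∈ [0.3, 0.9) → IN Λ
#4 (2,7): internal coord 2 + (7)·τ' = +0.3475; +0.3475 ∈ [0.3, 0.9) → IN Λ
#5 (11,-8): internal coord 11 + (-8)·τ' = +12.8885; +12.8885 ∉ [0.3, 0.9) → out
#6 (-3,12): internal coord -3 + (12)·τ' = -5.8328; -5.8328 ∉ [0.3, 0.9) → out
#7 (3,11): internal coord 3 + (11)·τ' = +0.4033; +0.4033 ∈ [0.3, 0.9) → IN Λ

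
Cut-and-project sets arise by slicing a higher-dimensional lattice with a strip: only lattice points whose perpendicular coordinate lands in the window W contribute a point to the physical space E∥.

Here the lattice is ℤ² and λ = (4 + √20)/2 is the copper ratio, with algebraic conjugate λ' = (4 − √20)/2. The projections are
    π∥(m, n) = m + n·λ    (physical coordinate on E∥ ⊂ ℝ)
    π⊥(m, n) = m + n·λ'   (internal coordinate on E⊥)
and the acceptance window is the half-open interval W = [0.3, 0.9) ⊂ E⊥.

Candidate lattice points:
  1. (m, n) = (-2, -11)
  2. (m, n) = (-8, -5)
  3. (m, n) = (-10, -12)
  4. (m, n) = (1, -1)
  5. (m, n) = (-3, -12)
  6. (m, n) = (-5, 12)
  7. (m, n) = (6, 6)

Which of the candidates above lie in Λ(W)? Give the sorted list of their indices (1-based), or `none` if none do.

Compute λ' = (4−√20)/2 = -0.23607, so π⊥(m,n) = m -0.23607·n.
candidate 1: (m,n)=(-2,-11) → π∥ = -2-11·λ ≈ -48.59675, π⊥ = -2-11·λ' ≈ 0.59675 ∈ [0.3, 0.9) ⇒ IN Λ
candidate 2: (m,n)=(-8,-5) → π∥ = -8-5·λ ≈ -29.18034, π⊥ = -8-5·λ' ≈ -6.81966 ∉ [0.3, 0.9) ⇒ out
candidate 3: (m,n)=(-10,-12) → π∥ = -10-12·λ ≈ -60.83282, π⊥ = -10-12·λ' ≈ -7.16718 ∉ [0.3, 0.9) ⇒ out
candidate 4: (m,n)=(1,-1) → π∥ = 1-1·λ ≈ -3.23607, π⊥ = 1-1·λ' ≈ 1.23607 ∉ [0.3, 0.9) ⇒ out
candidate 5: (m,n)=(-3,-12) → π∥ = -3-12·λ ≈ -53.83282, π⊥ = -3-12·λ' ≈ -0.16718 ∉ [0.3, 0.9) ⇒ out
candidate 6: (m,n)=(-5,12) → π∥ = -5+12·λ ≈ 45.83282, π⊥ = -5+12·λ' ≈ -7.83282 ∉ [0.3, 0.9) ⇒ out
candidate 7: (m,n)=(6,6) → π∥ = 6+6·λ ≈ 31.41641, π⊥ = 6+6·λ' ≈ 4.58359 ∉ [0.3, 0.9) ⇒ out

1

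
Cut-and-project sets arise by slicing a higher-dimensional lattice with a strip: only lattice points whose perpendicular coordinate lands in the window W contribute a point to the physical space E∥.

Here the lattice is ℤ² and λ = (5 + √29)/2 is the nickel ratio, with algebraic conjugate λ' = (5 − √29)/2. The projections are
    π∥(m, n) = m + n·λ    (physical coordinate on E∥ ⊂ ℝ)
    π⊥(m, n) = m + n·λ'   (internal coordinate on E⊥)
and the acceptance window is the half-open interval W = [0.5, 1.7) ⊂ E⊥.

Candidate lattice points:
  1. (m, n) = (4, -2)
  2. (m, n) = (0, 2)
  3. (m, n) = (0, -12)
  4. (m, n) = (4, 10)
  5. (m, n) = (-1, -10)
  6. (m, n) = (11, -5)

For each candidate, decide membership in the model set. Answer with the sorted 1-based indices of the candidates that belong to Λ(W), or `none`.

Compute λ' = (5−√29)/2 = -0.192582, so π⊥(m,n) = m -0.192582·n.
[1] lift (4,-2): star map gives 4.385165; window check 0.5 ≤ 4.385165 < 1.7 is false → out
[2] lift (0,2): star map gives -0.385165; window check 0.5 ≤ -0.385165 < 1.7 is false → out
[3] lift (0,-12): star map gives 2.310989; window check 0.5 ≤ 2.310989 < 1.7 is false → out
[4] lift (4,10): star map gives 2.074176; window check 0.5 ≤ 2.074176 < 1.7 is false → out
[5] lift (-1,-10): star map gives 0.925824; window check 0.5 ≤ 0.925824 < 1.7 is true → IN Λ
[6] lift (11,-5): star map gives 11.962912; window check 0.5 ≤ 11.962912 < 1.7 is false → out

5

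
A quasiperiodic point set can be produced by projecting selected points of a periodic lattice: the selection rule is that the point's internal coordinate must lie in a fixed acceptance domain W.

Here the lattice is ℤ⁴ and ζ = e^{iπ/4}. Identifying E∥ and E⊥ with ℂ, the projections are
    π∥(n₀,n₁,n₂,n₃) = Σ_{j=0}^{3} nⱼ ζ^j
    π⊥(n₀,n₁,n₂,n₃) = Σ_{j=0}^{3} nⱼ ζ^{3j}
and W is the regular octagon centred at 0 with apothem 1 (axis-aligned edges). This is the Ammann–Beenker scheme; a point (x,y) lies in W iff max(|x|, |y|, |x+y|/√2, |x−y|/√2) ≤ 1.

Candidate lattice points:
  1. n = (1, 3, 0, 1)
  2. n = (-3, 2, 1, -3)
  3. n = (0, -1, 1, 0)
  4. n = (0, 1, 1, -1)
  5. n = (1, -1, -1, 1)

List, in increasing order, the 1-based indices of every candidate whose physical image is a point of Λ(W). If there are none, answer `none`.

none

π⊥(n) = n₀ + n₁ζ³ + n₂ζ⁶ + n₃ζ⁹ where ζ = e^{iπ/4}.
#1 (1, 3, 0, 1): internal (-0.414214, 2.828427); octagon support 2.828427 vs apothem 1 → ∉ W
#2 (-3, 2, 1, -3): internal (-6.535534, -1.707107); octagon support 6.535534 vs apothem 1 → ∉ W
#3 (0, -1, 1, 0): internal (0.707107, -1.707107); octagon support 1.707107 vs apothem 1 → ∉ W
#4 (0, 1, 1, -1): internal (-1.414214, -1.000000); octagon support 1.707107 vs apothem 1 → ∉ W
#5 (1, -1, -1, 1): internal (2.414214, 1.000000); octagon support 2.414214 vs apothem 1 → ∉ W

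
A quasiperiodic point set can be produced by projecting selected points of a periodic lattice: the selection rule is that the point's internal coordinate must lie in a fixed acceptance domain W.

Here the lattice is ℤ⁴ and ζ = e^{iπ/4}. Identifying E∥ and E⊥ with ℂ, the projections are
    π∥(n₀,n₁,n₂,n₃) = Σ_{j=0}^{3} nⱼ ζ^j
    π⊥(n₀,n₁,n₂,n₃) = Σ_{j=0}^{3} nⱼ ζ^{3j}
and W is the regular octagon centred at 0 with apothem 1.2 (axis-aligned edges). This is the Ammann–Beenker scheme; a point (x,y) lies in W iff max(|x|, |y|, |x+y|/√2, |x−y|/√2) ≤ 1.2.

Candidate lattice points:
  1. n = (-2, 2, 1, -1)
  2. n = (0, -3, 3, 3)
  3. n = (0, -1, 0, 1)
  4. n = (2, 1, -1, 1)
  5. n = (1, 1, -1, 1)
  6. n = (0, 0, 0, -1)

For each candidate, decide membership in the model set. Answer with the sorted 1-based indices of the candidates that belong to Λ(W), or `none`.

6

With ζ = e^{iπ/4} the internal vectors are ζ^0,ζ^3,ζ^6,ζ^9.
#1 (-2, 2, 1, -1): internal (-4.121320, -0.292893); octagon support 4.121320 vs apothem 1.2 → ∉ W
#2 (0, -3, 3, 3): internal (4.242641, -3.000000); octagon support 5.121320 vs apothem 1.2 → ∉ W
#3 (0, -1, 0, 1): internal (1.414214, 0.000000); octagon support 1.414214 vs apothem 1.2 → ∉ W
#4 (2, 1, -1, 1): internal (2.000000, 2.414214); octagon support 3.121320 vs apothem 1.2 → ∉ W
#5 (1, 1, -1, 1): internal (1.000000, 2.414214); octagon support 2.414214 vs apothem 1.2 → ∉ W
#6 (0, 0, 0, -1): internal (-0.707107, -0.707107); octagon support 1.000000 vs apothem 1.2 → ∈ W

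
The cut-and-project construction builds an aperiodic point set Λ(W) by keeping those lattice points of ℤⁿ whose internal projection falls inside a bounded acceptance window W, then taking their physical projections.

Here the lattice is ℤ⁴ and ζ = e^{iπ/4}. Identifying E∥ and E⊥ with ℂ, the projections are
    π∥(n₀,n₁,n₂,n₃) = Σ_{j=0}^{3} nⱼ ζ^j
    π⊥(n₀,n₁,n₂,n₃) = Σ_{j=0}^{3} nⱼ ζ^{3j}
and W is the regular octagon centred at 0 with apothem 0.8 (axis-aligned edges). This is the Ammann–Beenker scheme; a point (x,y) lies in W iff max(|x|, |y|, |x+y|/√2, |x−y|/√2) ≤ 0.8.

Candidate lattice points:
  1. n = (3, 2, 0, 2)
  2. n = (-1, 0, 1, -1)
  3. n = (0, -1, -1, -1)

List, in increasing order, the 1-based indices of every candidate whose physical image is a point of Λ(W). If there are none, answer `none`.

Internal map: ζ^{3j} for j=0..3 gives (1,0), (−√2/2,√2/2), (0,−1), (√2/2,√2/2).
#1 (3, 2, 0, 2): internal (3.00000, 2.82843); octagon support 4.12132 vs apothem 0.8 → ∉ W
#2 (-1, 0, 1, -1): internal (-1.70711, -1.70711); octagon support 2.41421 vs apothem 0.8 → ∉ W
#3 (0, -1, -1, -1): internal (0.00000, -0.41421); octagon support 0.41421 vs apothem 0.8 → ∈ W

3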